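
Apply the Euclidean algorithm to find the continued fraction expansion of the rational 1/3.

Run the Euclidean algorithm on 1 and 3; the successive quotients are the partial quotients a_0, a_1, ... (each step inverts the fractional part left over by the previous one):
  1 = 0*3 + 1, so a_0 = 0.
  3 = 3*1 + 0, so a_1 = 3.
The remainder reaches 0 after 2 divisions, so the expansion has 2 partial quotients, read off in order.

[0; 3]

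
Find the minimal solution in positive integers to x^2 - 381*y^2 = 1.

(x, y) = (1015, 52)

First expand sqrt(381) as a continued fraction. With x_i = (sqrt(381) + m_i)/d_i and (m_0, d_0) = (0, 1): a_0 = floor(sqrt(381)) = 19, since 19^2 = 361 <= 381 < 400 = 20^2.
Iterate m_{i+1} = d_i*a_i - m_i, d_{i+1} = (381 - m_{i+1}^2)/d_i, a_{i+1} = floor((a_0 + m_{i+1})/d_{i+1}):
  m_1 = 1*19 - 0 = 19, d_1 = (381 - 19^2)/1 = 20/1 = 20, a_1 = floor((19 + 19)/20) = 1.
  m_2 = 20*1 - 19 = 1, d_2 = (381 - 1^2)/20 = 380/20 = 19, a_2 = floor((19 + 1)/19) = 1.
  m_3 = 19*1 - 1 = 18, d_3 = (381 - 18^2)/19 = 57/19 = 3, a_3 = floor((19 + 18)/3) = 12.
  m_4 = 3*12 - 18 = 18, d_4 = (381 - 18^2)/3 = 57/3 = 19, a_4 = floor((19 + 18)/19) = 1.
  m_5 = 19*1 - 18 = 1, d_5 = (381 - 1^2)/19 = 380/19 = 20, a_5 = floor((19 + 1)/20) = 1.
  m_6 = 20*1 - 1 = 19, d_6 = (381 - 19^2)/20 = 20/20 = 1, a_6 = floor((19 + 19)/1) = 38.
  m_7 = 1*38 - 19 = 19, d_7 = (381 - 19^2)/1 = 20/1 = 20: (m_7, d_7) = (m_1, d_1) = (19, 20), so from here the quotients repeat a_1, ..., a_6; the period length is 6.
So sqrt(381) = [19; (1, 1, 12, 1, 1, 38)] with period length k = 6.
k is even, so the fundamental solution of x^2 - 381y^2 = 1 is (p_{k-1}, q_{k-1}) = (p_5, q_5); compute convergents through index 5.
Convergents (p_i = a_i*p_{i-1} + p_{i-2}, q_i = a_i*q_{i-1} + q_{i-2} with p_{-2}=0, p_{-1}=1, q_{-2}=1, q_{-1}=0):
  i=0: a_0=19, p_0 = 19*1 + 0 = 19, q_0 = 19*0 + 1 = 1.
  i=1: a_1=1, p_1 = 1*19 + 1 = 20, q_1 = 1*1 + 0 = 1.
  i=2: a_2=1, p_2 = 1*20 + 19 = 39, q_2 = 1*1 + 1 = 2.
  i=3: a_3=12, p_3 = 12*39 + 20 = 488, q_3 = 12*2 + 1 = 25.
  i=4: a_4=1, p_4 = 1*488 + 39 = 527, q_4 = 1*25 + 2 = 27.
  i=5: a_5=1, p_5 = 1*527 + 488 = 1015, q_5 = 1*27 + 25 = 52.
Check: 1015^2 - 381*52^2 = 1030225 - 1030224 = 1, so (x, y) = (1015, 52) solves the equation, and by the theorem it is the least positive solution.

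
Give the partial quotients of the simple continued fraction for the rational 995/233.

Run the Euclidean algorithm on 995 and 233; the successive quotients are the partial quotients a_0, a_1, ... (each step inverts the fractional part left over by the previous one):
  995 = 4*233 + 63, so a_0 = 4.
  233 = 3*63 + 44, so a_1 = 3.
  63 = 1*44 + 19, so a_2 = 1.
  44 = 2*19 + 6, so a_3 = 2.
  19 = 3*6 + 1, so a_4 = 3.
  6 = 6*1 + 0, so a_5 = 6.
The remainder reaches 0 after 6 divisions, so the expansion has 6 partial quotients, read off in order.

[4; 3, 1, 2, 3, 6]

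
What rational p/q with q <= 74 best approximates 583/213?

Expand x = 583/213 as a continued fraction with the Euclidean algorithm:
  583 = 2*213 + 157, so a_0 = 2.
  213 = 1*157 + 56, so a_1 = 1.
  157 = 2*56 + 45, so a_2 = 2.
  56 = 1*45 + 11, so a_3 = 1.
  45 = 4*11 + 1, so a_4 = 4.
  11 = 11*1 + 0, so a_5 = 11.
so x = [2; 1, 2, 1, 4, 11].
Convergents (p_i = a_i*p_{i-1} + p_{i-2}, q_i = a_i*q_{i-1} + q_{i-2} with p_{-2}=0, p_{-1}=1, q_{-2}=1, q_{-1}=0), until the denominator exceeds 74:
  i=0: a_0=2, p_0 = 2*1 + 0 = 2, q_0 = 2*0 + 1 = 1.
  i=1: a_1=1, p_1 = 1*2 + 1 = 3, q_1 = 1*1 + 0 = 1.
  i=2: a_2=2, p_2 = 2*3 + 2 = 8, q_2 = 2*1 + 1 = 3.
  i=3: a_3=1, p_3 = 1*8 + 3 = 11, q_3 = 1*3 + 1 = 4.
  i=4: a_4=4, p_4 = 4*11 + 8 = 52, q_4 = 4*4 + 3 = 19.
  i=5: a_5=11, p_5 = 11*52 + 11 = 583, q_5 = 11*19 + 4 = 213.
q_5 = 213 > 74, so the last convergent with denominator <= 74 is p_4/q_4 = 52/19.
The closest fraction with denominator <= 74 is either p_4/q_4 or the intermediate fraction (k*p_4 + p_3)/(k*q_4 + q_3) with the largest k >= 1 whose denominator stays <= 74; these approach x as k grows, and every other convergent or intermediate fraction in range is farther away.
Largest k: floor((74 - q_3)/q_4) = floor((74 - 4)/19) = 3.
That gives (3*52 + 11)/(3*19 + 4) = 167/61.
Compare the errors: |x - 52/19| = |583*19 - 52*213|/(213*19) = 1/4047, and |x - 167/61| = |583*61 - 167*213|/(213*61) = 8/12993.
Cross-multiplying, 1*12993 = 12993 < 32376 = 8*4047, so 1/4047 is smaller: the convergent 52/19 is closer to x than 167/61.

52/19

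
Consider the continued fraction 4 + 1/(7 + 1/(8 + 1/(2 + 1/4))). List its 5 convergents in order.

Using the convergent recurrence p_i = a_i*p_{i-1} + p_{i-2}, q_i = a_i*q_{i-1} + q_{i-2} with p_{-2}=0, p_{-1}=1, q_{-2}=1, q_{-1}=0:
  i=0: a_0=4, p_0 = 4*1 + 0 = 4, q_0 = 4*0 + 1 = 1.
  i=1: a_1=7, p_1 = 7*4 + 1 = 29, q_1 = 7*1 + 0 = 7.
  i=2: a_2=8, p_2 = 8*29 + 4 = 236, q_2 = 8*7 + 1 = 57.
  i=3: a_3=2, p_3 = 2*236 + 29 = 501, q_3 = 2*57 + 7 = 121.
  i=4: a_4=4, p_4 = 4*501 + 236 = 2240, q_4 = 4*121 + 57 = 541.

4/1, 29/7, 236/57, 501/121, 2240/541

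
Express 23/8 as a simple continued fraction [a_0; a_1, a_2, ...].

Run the Euclidean algorithm on 23 and 8; the successive quotients are the partial quotients a_0, a_1, ... (each step inverts the fractional part left over by the previous one):
  23 = 2*8 + 7, so a_0 = 2.
  8 = 1*7 + 1, so a_1 = 1.
  7 = 7*1 + 0, so a_2 = 7.
The remainder reaches 0 after 3 divisions, so the expansion has 3 partial quotients, read off in order.

[2; 1, 7]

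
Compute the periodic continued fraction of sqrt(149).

[12; (4, 1, 5, 3, 3, 5, 1, 4, 24)]

Write x_i = (sqrt(149) + m_i)/d_i with (m_0, d_0) = (0, 1). a_0 = floor(sqrt(149)) = 12, since 12^2 = 144 <= 149 < 169 = 13^2.
Iterate m_{i+1} = d_i*a_i - m_i, d_{i+1} = (149 - m_{i+1}^2)/d_i, a_{i+1} = floor((a_0 + m_{i+1})/d_{i+1}):
  m_1 = 1*12 - 0 = 12, d_1 = (149 - 12^2)/1 = 5/1 = 5, a_1 = floor((12 + 12)/5) = 4.
  m_2 = 5*4 - 12 = 8, d_2 = (149 - 8^2)/5 = 85/5 = 17, a_2 = floor((12 + 8)/17) = 1.
  m_3 = 17*1 - 8 = 9, d_3 = (149 - 9^2)/17 = 68/17 = 4, a_3 = floor((12 + 9)/4) = 5.
  m_4 = 4*5 - 9 = 11, d_4 = (149 - 11^2)/4 = 28/4 = 7, a_4 = floor((12 + 11)/7) = 3.
  m_5 = 7*3 - 11 = 10, d_5 = (149 - 10^2)/7 = 49/7 = 7, a_5 = floor((12 + 10)/7) = 3.
  m_6 = 7*3 - 10 = 11, d_6 = (149 - 11^2)/7 = 28/7 = 4, a_6 = floor((12 + 11)/4) = 5.
  m_7 = 4*5 - 11 = 9, d_7 = (149 - 9^2)/4 = 68/4 = 17, a_7 = floor((12 + 9)/17) = 1.
  m_8 = 17*1 - 9 = 8, d_8 = (149 - 8^2)/17 = 85/17 = 5, a_8 = floor((12 + 8)/5) = 4.
  m_9 = 5*4 - 8 = 12, d_9 = (149 - 12^2)/5 = 5/5 = 1, a_9 = floor((12 + 12)/1) = 24.
  m_10 = 1*24 - 12 = 12, d_10 = (149 - 12^2)/1 = 5/1 = 5: (m_10, d_10) = (m_1, d_1) = (12, 5), so from here the quotients repeat a_1, ..., a_9; the period length is 9.
Hence the expansion of sqrt(149) is a_0 = 12 followed by the repeating block 4, 1, 5, 3, 3, 5, 1, 4, 24 (period 9).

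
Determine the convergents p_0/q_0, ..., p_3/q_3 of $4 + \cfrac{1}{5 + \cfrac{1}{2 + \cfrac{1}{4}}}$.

4/1, 21/5, 46/11, 205/49

Using the convergent recurrence p_i = a_i*p_{i-1} + p_{i-2}, q_i = a_i*q_{i-1} + q_{i-2} with p_{-2}=0, p_{-1}=1, q_{-2}=1, q_{-1}=0:
  i=0: a_0=4, p_0 = 4*1 + 0 = 4, q_0 = 4*0 + 1 = 1.
  i=1: a_1=5, p_1 = 5*4 + 1 = 21, q_1 = 5*1 + 0 = 5.
  i=2: a_2=2, p_2 = 2*21 + 4 = 46, q_2 = 2*5 + 1 = 11.
  i=3: a_3=4, p_3 = 4*46 + 21 = 205, q_3 = 4*11 + 5 = 49.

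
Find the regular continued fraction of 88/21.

[4; 5, 4]

Run the Euclidean algorithm on 88 and 21; the successive quotients are the partial quotients a_0, a_1, ... (each step inverts the fractional part left over by the previous one):
  88 = 4*21 + 4, so a_0 = 4.
  21 = 5*4 + 1, so a_1 = 5.
  4 = 4*1 + 0, so a_2 = 4.
The remainder reaches 0 after 3 divisions, so the expansion has 3 partial quotients, read off in order.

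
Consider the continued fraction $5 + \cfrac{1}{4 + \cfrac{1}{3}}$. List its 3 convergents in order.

Using the convergent recurrence p_i = a_i*p_{i-1} + p_{i-2}, q_i = a_i*q_{i-1} + q_{i-2} with p_{-2}=0, p_{-1}=1, q_{-2}=1, q_{-1}=0:
  i=0: a_0=5, p_0 = 5*1 + 0 = 5, q_0 = 5*0 + 1 = 1.
  i=1: a_1=4, p_1 = 4*5 + 1 = 21, q_1 = 4*1 + 0 = 4.
  i=2: a_2=3, p_2 = 3*21 + 5 = 68, q_2 = 3*4 + 1 = 13.

5/1, 21/4, 68/13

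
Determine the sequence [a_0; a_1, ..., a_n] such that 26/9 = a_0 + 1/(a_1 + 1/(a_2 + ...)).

[2; 1, 8]

Run the Euclidean algorithm on 26 and 9; the successive quotients are the partial quotients a_0, a_1, ... (each step inverts the fractional part left over by the previous one):
  26 = 2*9 + 8, so a_0 = 2.
  9 = 1*8 + 1, so a_1 = 1.
  8 = 8*1 + 0, so a_2 = 8.
The remainder reaches 0 after 3 divisions, so the expansion has 3 partial quotients, read off in order.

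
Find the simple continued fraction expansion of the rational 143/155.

Run the Euclidean algorithm on 143 and 155; the successive quotients are the partial quotients a_0, a_1, ... (each step inverts the fractional part left over by the previous one):
  143 = 0*155 + 143, so a_0 = 0.
  155 = 1*143 + 12, so a_1 = 1.
  143 = 11*12 + 11, so a_2 = 11.
  12 = 1*11 + 1, so a_3 = 1.
  11 = 11*1 + 0, so a_4 = 11.
The remainder reaches 0 after 5 divisions, so the expansion has 5 partial quotients, read off in order.

[0; 1, 11, 1, 11]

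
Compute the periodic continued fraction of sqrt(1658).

Write x_i = (sqrt(1658) + m_i)/d_i with (m_0, d_0) = (0, 1). a_0 = floor(sqrt(1658)) = 40, since 40^2 = 1600 <= 1658 < 1681 = 41^2.
Iterate m_{i+1} = d_i*a_i - m_i, d_{i+1} = (1658 - m_{i+1}^2)/d_i, a_{i+1} = floor((a_0 + m_{i+1})/d_{i+1}):
  m_1 = 1*40 - 0 = 40, d_1 = (1658 - 40^2)/1 = 58/1 = 58, a_1 = floor((40 + 40)/58) = 1.
  m_2 = 58*1 - 40 = 18, d_2 = (1658 - 18^2)/58 = 1334/58 = 23, a_2 = floor((40 + 18)/23) = 2.
  m_3 = 23*2 - 18 = 28, d_3 = (1658 - 28^2)/23 = 874/23 = 38, a_3 = floor((40 + 28)/38) = 1.
  m_4 = 38*1 - 28 = 10, d_4 = (1658 - 10^2)/38 = 1558/38 = 41, a_4 = floor((40 + 10)/41) = 1.
  m_5 = 41*1 - 10 = 31, d_5 = (1658 - 31^2)/41 = 697/41 = 17, a_5 = floor((40 + 31)/17) = 4.
  m_6 = 17*4 - 31 = 37, d_6 = (1658 - 37^2)/17 = 289/17 = 17, a_6 = floor((40 + 37)/17) = 4.
  m_7 = 17*4 - 37 = 31, d_7 = (1658 - 31^2)/17 = 697/17 = 41, a_7 = floor((40 + 31)/41) = 1.
  m_8 = 41*1 - 31 = 10, d_8 = (1658 - 10^2)/41 = 1558/41 = 38, a_8 = floor((40 + 10)/38) = 1.
  m_9 = 38*1 - 10 = 28, d_9 = (1658 - 28^2)/38 = 874/38 = 23, a_9 = floor((40 + 28)/23) = 2.
  m_10 = 23*2 - 28 = 18, d_10 = (1658 - 18^2)/23 = 1334/23 = 58, a_10 = floor((40 + 18)/58) = 1.
  m_11 = 58*1 - 18 = 40, d_11 = (1658 - 40^2)/58 = 58/58 = 1, a_11 = floor((40 + 40)/1) = 80.
  m_12 = 1*80 - 40 = 40, d_12 = (1658 - 40^2)/1 = 58/1 = 58: (m_12, d_12) = (m_1, d_1) = (40, 58), so from here the quotients repeat a_1, ..., a_11; the period length is 11.
Hence the expansion of sqrt(1658) is a_0 = 40 followed by the repeating block 1, 2, 1, 1, 4, 4, 1, 1, 2, 1, 80 (period 11).

[40; (1, 2, 1, 1, 4, 4, 1, 1, 2, 1, 80)]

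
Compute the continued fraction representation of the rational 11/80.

Run the Euclidean algorithm on 11 and 80; the successive quotients are the partial quotients a_0, a_1, ... (each step inverts the fractional part left over by the previous one):
  11 = 0*80 + 11, so a_0 = 0.
  80 = 7*11 + 3, so a_1 = 7.
  11 = 3*3 + 2, so a_2 = 3.
  3 = 1*2 + 1, so a_3 = 1.
  2 = 2*1 + 0, so a_4 = 2.
The remainder reaches 0 after 5 divisions, so the expansion has 5 partial quotients, read off in order.

[0; 7, 3, 1, 2]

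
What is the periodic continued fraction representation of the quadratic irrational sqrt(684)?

Write x_i = (sqrt(684) + m_i)/d_i with (m_0, d_0) = (0, 1). a_0 = floor(sqrt(684)) = 26, since 26^2 = 676 <= 684 < 729 = 27^2.
Iterate m_{i+1} = d_i*a_i - m_i, d_{i+1} = (684 - m_{i+1}^2)/d_i, a_{i+1} = floor((a_0 + m_{i+1})/d_{i+1}):
  m_1 = 1*26 - 0 = 26, d_1 = (684 - 26^2)/1 = 8/1 = 8, a_1 = floor((26 + 26)/8) = 6.
  m_2 = 8*6 - 26 = 22, d_2 = (684 - 22^2)/8 = 200/8 = 25, a_2 = floor((26 + 22)/25) = 1.
  m_3 = 25*1 - 22 = 3, d_3 = (684 - 3^2)/25 = 675/25 = 27, a_3 = floor((26 + 3)/27) = 1.
  m_4 = 27*1 - 3 = 24, d_4 = (684 - 24^2)/27 = 108/27 = 4, a_4 = floor((26 + 24)/4) = 12.
  m_5 = 4*12 - 24 = 24, d_5 = (684 - 24^2)/4 = 108/4 = 27, a_5 = floor((26 + 24)/27) = 1.
  m_6 = 27*1 - 24 = 3, d_6 = (684 - 3^2)/27 = 675/27 = 25, a_6 = floor((26 + 3)/25) = 1.
  m_7 = 25*1 - 3 = 22, d_7 = (684 - 22^2)/25 = 200/25 = 8, a_7 = floor((26 + 22)/8) = 6.
  m_8 = 8*6 - 22 = 26, d_8 = (684 - 26^2)/8 = 8/8 = 1, a_8 = floor((26 + 26)/1) = 52.
  m_9 = 1*52 - 26 = 26, d_9 = (684 - 26^2)/1 = 8/1 = 8: (m_9, d_9) = (m_1, d_1) = (26, 8), so from here the quotients repeat a_1, ..., a_8; the period length is 8.
Hence the expansion of sqrt(684) is a_0 = 26 followed by the repeating block 6, 1, 1, 12, 1, 1, 6, 52 (period 8).

[26; (6, 1, 1, 12, 1, 1, 6, 52)]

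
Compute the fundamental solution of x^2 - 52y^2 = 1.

First expand sqrt(52) as a continued fraction. With x_i = (sqrt(52) + m_i)/d_i and (m_0, d_0) = (0, 1): a_0 = floor(sqrt(52)) = 7, since 7^2 = 49 <= 52 < 64 = 8^2.
Iterate m_{i+1} = d_i*a_i - m_i, d_{i+1} = (52 - m_{i+1}^2)/d_i, a_{i+1} = floor((a_0 + m_{i+1})/d_{i+1}):
  m_1 = 1*7 - 0 = 7, d_1 = (52 - 7^2)/1 = 3/1 = 3, a_1 = floor((7 + 7)/3) = 4.
  m_2 = 3*4 - 7 = 5, d_2 = (52 - 5^2)/3 = 27/3 = 9, a_2 = floor((7 + 5)/9) = 1.
  m_3 = 9*1 - 5 = 4, d_3 = (52 - 4^2)/9 = 36/9 = 4, a_3 = floor((7 + 4)/4) = 2.
  m_4 = 4*2 - 4 = 4, d_4 = (52 - 4^2)/4 = 36/4 = 9, a_4 = floor((7 + 4)/9) = 1.
  m_5 = 9*1 - 4 = 5, d_5 = (52 - 5^2)/9 = 27/9 = 3, a_5 = floor((7 + 5)/3) = 4.
  m_6 = 3*4 - 5 = 7, d_6 = (52 - 7^2)/3 = 3/3 = 1, a_6 = floor((7 + 7)/1) = 14.
  m_7 = 1*14 - 7 = 7, d_7 = (52 - 7^2)/1 = 3/1 = 3: (m_7, d_7) = (m_1, d_1) = (7, 3), so from here the quotients repeat a_1, ..., a_6; the period length is 6.
So sqrt(52) = [7; (4, 1, 2, 1, 4, 14)] with period length k = 6.
k is even, so the fundamental solution of x^2 - 52y^2 = 1 is (p_{k-1}, q_{k-1}) = (p_5, q_5); compute convergents through index 5.
Convergents (p_i = a_i*p_{i-1} + p_{i-2}, q_i = a_i*q_{i-1} + q_{i-2} with p_{-2}=0, p_{-1}=1, q_{-2}=1, q_{-1}=0):
  i=0: a_0=7, p_0 = 7*1 + 0 = 7, q_0 = 7*0 + 1 = 1.
  i=1: a_1=4, p_1 = 4*7 + 1 = 29, q_1 = 4*1 + 0 = 4.
  i=2: a_2=1, p_2 = 1*29 + 7 = 36, q_2 = 1*4 + 1 = 5.
  i=3: a_3=2, p_3 = 2*36 + 29 = 101, q_3 = 2*5 + 4 = 14.
  i=4: a_4=1, p_4 = 1*101 + 36 = 137, q_4 = 1*14 + 5 = 19.
  i=5: a_5=4, p_5 = 4*137 + 101 = 649, q_5 = 4*19 + 14 = 90.
Check: 649^2 - 52*90^2 = 421201 - 421200 = 1, so (x, y) = (649, 90) solves the equation, and by the theorem it is the least positive solution.

(x, y) = (649, 90)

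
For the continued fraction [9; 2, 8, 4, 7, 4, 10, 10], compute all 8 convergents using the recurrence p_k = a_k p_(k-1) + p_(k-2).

Using the convergent recurrence p_i = a_i*p_{i-1} + p_{i-2}, q_i = a_i*q_{i-1} + q_{i-2} with p_{-2}=0, p_{-1}=1, q_{-2}=1, q_{-1}=0:
  i=0: a_0=9, p_0 = 9*1 + 0 = 9, q_0 = 9*0 + 1 = 1.
  i=1: a_1=2, p_1 = 2*9 + 1 = 19, q_1 = 2*1 + 0 = 2.
  i=2: a_2=8, p_2 = 8*19 + 9 = 161, q_2 = 8*2 + 1 = 17.
  i=3: a_3=4, p_3 = 4*161 + 19 = 663, q_3 = 4*17 + 2 = 70.
  i=4: a_4=7, p_4 = 7*663 + 161 = 4802, q_4 = 7*70 + 17 = 507.
  i=5: a_5=4, p_5 = 4*4802 + 663 = 19871, q_5 = 4*507 + 70 = 2098.
  i=6: a_6=10, p_6 = 10*19871 + 4802 = 203512, q_6 = 10*2098 + 507 = 21487.
  i=7: a_7=10, p_7 = 10*203512 + 19871 = 2054991, q_7 = 10*21487 + 2098 = 216968.

9/1, 19/2, 161/17, 663/70, 4802/507, 19871/2098, 203512/21487, 2054991/216968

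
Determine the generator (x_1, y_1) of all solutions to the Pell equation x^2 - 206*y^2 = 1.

First expand sqrt(206) as a continued fraction. With x_i = (sqrt(206) + m_i)/d_i and (m_0, d_0) = (0, 1): a_0 = floor(sqrt(206)) = 14, since 14^2 = 196 <= 206 < 225 = 15^2.
Iterate m_{i+1} = d_i*a_i - m_i, d_{i+1} = (206 - m_{i+1}^2)/d_i, a_{i+1} = floor((a_0 + m_{i+1})/d_{i+1}):
  m_1 = 1*14 - 0 = 14, d_1 = (206 - 14^2)/1 = 10/1 = 10, a_1 = floor((14 + 14)/10) = 2.
  m_2 = 10*2 - 14 = 6, d_2 = (206 - 6^2)/10 = 170/10 = 17, a_2 = floor((14 + 6)/17) = 1.
  m_3 = 17*1 - 6 = 11, d_3 = (206 - 11^2)/17 = 85/17 = 5, a_3 = floor((14 + 11)/5) = 5.
  m_4 = 5*5 - 11 = 14, d_4 = (206 - 14^2)/5 = 10/5 = 2, a_4 = floor((14 + 14)/2) = 14.
  m_5 = 2*14 - 14 = 14, d_5 = (206 - 14^2)/2 = 10/2 = 5, a_5 = floor((14 + 14)/5) = 5.
  m_6 = 5*5 - 14 = 11, d_6 = (206 - 11^2)/5 = 85/5 = 17, a_6 = floor((14 + 11)/17) = 1.
  m_7 = 17*1 - 11 = 6, d_7 = (206 - 6^2)/17 = 170/17 = 10, a_7 = floor((14 + 6)/10) = 2.
  m_8 = 10*2 - 6 = 14, d_8 = (206 - 14^2)/10 = 10/10 = 1, a_8 = floor((14 + 14)/1) = 28.
  m_9 = 1*28 - 14 = 14, d_9 = (206 - 14^2)/1 = 10/1 = 10: (m_9, d_9) = (m_1, d_1) = (14, 10), so from here the quotients repeat a_1, ..., a_8; the period length is 8.
So sqrt(206) = [14; (2, 1, 5, 14, 5, 1, 2, 28)] with period length k = 8.
k is even, so the fundamental solution of x^2 - 206y^2 = 1 is (p_{k-1}, q_{k-1}) = (p_7, q_7); compute convergents through index 7.
Convergents (p_i = a_i*p_{i-1} + p_{i-2}, q_i = a_i*q_{i-1} + q_{i-2} with p_{-2}=0, p_{-1}=1, q_{-2}=1, q_{-1}=0):
  i=0: a_0=14, p_0 = 14*1 + 0 = 14, q_0 = 14*0 + 1 = 1.
  i=1: a_1=2, p_1 = 2*14 + 1 = 29, q_1 = 2*1 + 0 = 2.
  i=2: a_2=1, p_2 = 1*29 + 14 = 43, q_2 = 1*2 + 1 = 3.
  i=3: a_3=5, p_3 = 5*43 + 29 = 244, q_3 = 5*3 + 2 = 17.
  i=4: a_4=14, p_4 = 14*244 + 43 = 3459, q_4 = 14*17 + 3 = 241.
  i=5: a_5=5, p_5 = 5*3459 + 244 = 17539, q_5 = 5*241 + 17 = 1222.
  i=6: a_6=1, p_6 = 1*17539 + 3459 = 20998, q_6 = 1*1222 + 241 = 1463.
  i=7: a_7=2, p_7 = 2*20998 + 17539 = 59535, q_7 = 2*1463 + 1222 = 4148.
Check: 59535^2 - 206*4148^2 = 3544416225 - 3544416224 = 1, so (x, y) = (59535, 4148) solves the equation, and by the theorem it is the least positive solution.

(x, y) = (59535, 4148)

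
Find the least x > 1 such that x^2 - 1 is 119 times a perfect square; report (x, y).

First expand sqrt(119) as a continued fraction. With x_i = (sqrt(119) + m_i)/d_i and (m_0, d_0) = (0, 1): a_0 = floor(sqrt(119)) = 10, since 10^2 = 100 <= 119 < 121 = 11^2.
Iterate m_{i+1} = d_i*a_i - m_i, d_{i+1} = (119 - m_{i+1}^2)/d_i, a_{i+1} = floor((a_0 + m_{i+1})/d_{i+1}):
  m_1 = 1*10 - 0 = 10, d_1 = (119 - 10^2)/1 = 19/1 = 19, a_1 = floor((10 + 10)/19) = 1.
  m_2 = 19*1 - 10 = 9, d_2 = (119 - 9^2)/19 = 38/19 = 2, a_2 = floor((10 + 9)/2) = 9.
  m_3 = 2*9 - 9 = 9, d_3 = (119 - 9^2)/2 = 38/2 = 19, a_3 = floor((10 + 9)/19) = 1.
  m_4 = 19*1 - 9 = 10, d_4 = (119 - 10^2)/19 = 19/19 = 1, a_4 = floor((10 + 10)/1) = 20.
  m_5 = 1*20 - 10 = 10, d_5 = (119 - 10^2)/1 = 19/1 = 19: (m_5, d_5) = (m_1, d_1) = (10, 19), so from here the quotients repeat a_1, ..., a_4; the period length is 4.
So sqrt(119) = [10; (1, 9, 1, 20)] with period length k = 4.
k is even, so the fundamental solution of x^2 - 119y^2 = 1 is (p_{k-1}, q_{k-1}) = (p_3, q_3); compute convergents through index 3.
Convergents (p_i = a_i*p_{i-1} + p_{i-2}, q_i = a_i*q_{i-1} + q_{i-2} with p_{-2}=0, p_{-1}=1, q_{-2}=1, q_{-1}=0):
  i=0: a_0=10, p_0 = 10*1 + 0 = 10, q_0 = 10*0 + 1 = 1.
  i=1: a_1=1, p_1 = 1*10 + 1 = 11, q_1 = 1*1 + 0 = 1.
  i=2: a_2=9, p_2 = 9*11 + 10 = 109, q_2 = 9*1 + 1 = 10.
  i=3: a_3=1, p_3 = 1*109 + 11 = 120, q_3 = 1*10 + 1 = 11.
Check: 120^2 - 119*11^2 = 14400 - 14399 = 1, so (x, y) = (120, 11) solves the equation, and by the theorem it is the least positive solution.

(x, y) = (120, 11)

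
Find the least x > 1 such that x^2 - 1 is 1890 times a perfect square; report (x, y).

(x, y) = (97469, 2242)

First expand sqrt(1890) as a continued fraction. With x_i = (sqrt(1890) + m_i)/d_i and (m_0, d_0) = (0, 1): a_0 = floor(sqrt(1890)) = 43, since 43^2 = 1849 <= 1890 < 1936 = 44^2.
Iterate m_{i+1} = d_i*a_i - m_i, d_{i+1} = (1890 - m_{i+1}^2)/d_i, a_{i+1} = floor((a_0 + m_{i+1})/d_{i+1}):
  m_1 = 1*43 - 0 = 43, d_1 = (1890 - 43^2)/1 = 41/1 = 41, a_1 = floor((43 + 43)/41) = 2.
  m_2 = 41*2 - 43 = 39, d_2 = (1890 - 39^2)/41 = 369/41 = 9, a_2 = floor((43 + 39)/9) = 9.
  m_3 = 9*9 - 39 = 42, d_3 = (1890 - 42^2)/9 = 126/9 = 14, a_3 = floor((43 + 42)/14) = 6.
  m_4 = 14*6 - 42 = 42, d_4 = (1890 - 42^2)/14 = 126/14 = 9, a_4 = floor((43 + 42)/9) = 9.
  m_5 = 9*9 - 42 = 39, d_5 = (1890 - 39^2)/9 = 369/9 = 41, a_5 = floor((43 + 39)/41) = 2.
  m_6 = 41*2 - 39 = 43, d_6 = (1890 - 43^2)/41 = 41/41 = 1, a_6 = floor((43 + 43)/1) = 86.
  m_7 = 1*86 - 43 = 43, d_7 = (1890 - 43^2)/1 = 41/1 = 41: (m_7, d_7) = (m_1, d_1) = (43, 41), so from here the quotients repeat a_1, ..., a_6; the period length is 6.
So sqrt(1890) = [43; (2, 9, 6, 9, 2, 86)] with period length k = 6.
k is even, so the fundamental solution of x^2 - 1890y^2 = 1 is (p_{k-1}, q_{k-1}) = (p_5, q_5); compute convergents through index 5.
Convergents (p_i = a_i*p_{i-1} + p_{i-2}, q_i = a_i*q_{i-1} + q_{i-2} with p_{-2}=0, p_{-1}=1, q_{-2}=1, q_{-1}=0):
  i=0: a_0=43, p_0 = 43*1 + 0 = 43, q_0 = 43*0 + 1 = 1.
  i=1: a_1=2, p_1 = 2*43 + 1 = 87, q_1 = 2*1 + 0 = 2.
  i=2: a_2=9, p_2 = 9*87 + 43 = 826, q_2 = 9*2 + 1 = 19.
  i=3: a_3=6, p_3 = 6*826 + 87 = 5043, q_3 = 6*19 + 2 = 116.
  i=4: a_4=9, p_4 = 9*5043 + 826 = 46213, q_4 = 9*116 + 19 = 1063.
  i=5: a_5=2, p_5 = 2*46213 + 5043 = 97469, q_5 = 2*1063 + 116 = 2242.
Check: 97469^2 - 1890*2242^2 = 9500205961 - 9500205960 = 1, so (x, y) = (97469, 2242) solves the equation, and by the theorem it is the least positive solution.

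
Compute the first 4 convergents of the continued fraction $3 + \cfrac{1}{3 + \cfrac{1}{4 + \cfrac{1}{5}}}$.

3/1, 10/3, 43/13, 225/68

Using the convergent recurrence p_i = a_i*p_{i-1} + p_{i-2}, q_i = a_i*q_{i-1} + q_{i-2} with p_{-2}=0, p_{-1}=1, q_{-2}=1, q_{-1}=0:
  i=0: a_0=3, p_0 = 3*1 + 0 = 3, q_0 = 3*0 + 1 = 1.
  i=1: a_1=3, p_1 = 3*3 + 1 = 10, q_1 = 3*1 + 0 = 3.
  i=2: a_2=4, p_2 = 4*10 + 3 = 43, q_2 = 4*3 + 1 = 13.
  i=3: a_3=5, p_3 = 5*43 + 10 = 225, q_3 = 5*13 + 3 = 68.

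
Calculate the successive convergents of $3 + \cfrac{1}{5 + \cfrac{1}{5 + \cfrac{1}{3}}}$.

3/1, 16/5, 83/26, 265/83

Using the convergent recurrence p_i = a_i*p_{i-1} + p_{i-2}, q_i = a_i*q_{i-1} + q_{i-2} with p_{-2}=0, p_{-1}=1, q_{-2}=1, q_{-1}=0:
  i=0: a_0=3, p_0 = 3*1 + 0 = 3, q_0 = 3*0 + 1 = 1.
  i=1: a_1=5, p_1 = 5*3 + 1 = 16, q_1 = 5*1 + 0 = 5.
  i=2: a_2=5, p_2 = 5*16 + 3 = 83, q_2 = 5*5 + 1 = 26.
  i=3: a_3=3, p_3 = 3*83 + 16 = 265, q_3 = 3*26 + 5 = 83.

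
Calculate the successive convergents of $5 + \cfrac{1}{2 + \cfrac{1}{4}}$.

5/1, 11/2, 49/9

Using the convergent recurrence p_i = a_i*p_{i-1} + p_{i-2}, q_i = a_i*q_{i-1} + q_{i-2} with p_{-2}=0, p_{-1}=1, q_{-2}=1, q_{-1}=0:
  i=0: a_0=5, p_0 = 5*1 + 0 = 5, q_0 = 5*0 + 1 = 1.
  i=1: a_1=2, p_1 = 2*5 + 1 = 11, q_1 = 2*1 + 0 = 2.
  i=2: a_2=4, p_2 = 4*11 + 5 = 49, q_2 = 4*2 + 1 = 9.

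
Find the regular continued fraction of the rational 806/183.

Run the Euclidean algorithm on 806 and 183; the successive quotients are the partial quotients a_0, a_1, ... (each step inverts the fractional part left over by the previous one):
  806 = 4*183 + 74, so a_0 = 4.
  183 = 2*74 + 35, so a_1 = 2.
  74 = 2*35 + 4, so a_2 = 2.
  35 = 8*4 + 3, so a_3 = 8.
  4 = 1*3 + 1, so a_4 = 1.
  3 = 3*1 + 0, so a_5 = 3.
The remainder reaches 0 after 6 divisions, so the expansion has 6 partial quotients, read off in order.

[4; 2, 2, 8, 1, 3]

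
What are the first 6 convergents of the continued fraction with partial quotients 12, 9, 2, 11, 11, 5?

Using the convergent recurrence p_i = a_i*p_{i-1} + p_{i-2}, q_i = a_i*q_{i-1} + q_{i-2} with p_{-2}=0, p_{-1}=1, q_{-2}=1, q_{-1}=0:
  i=0: a_0=12, p_0 = 12*1 + 0 = 12, q_0 = 12*0 + 1 = 1.
  i=1: a_1=9, p_1 = 9*12 + 1 = 109, q_1 = 9*1 + 0 = 9.
  i=2: a_2=2, p_2 = 2*109 + 12 = 230, q_2 = 2*9 + 1 = 19.
  i=3: a_3=11, p_3 = 11*230 + 109 = 2639, q_3 = 11*19 + 9 = 218.
  i=4: a_4=11, p_4 = 11*2639 + 230 = 29259, q_4 = 11*218 + 19 = 2417.
  i=5: a_5=5, p_5 = 5*29259 + 2639 = 148934, q_5 = 5*2417 + 218 = 12303.

12/1, 109/9, 230/19, 2639/218, 29259/2417, 148934/12303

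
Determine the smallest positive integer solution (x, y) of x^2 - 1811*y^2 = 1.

First expand sqrt(1811) as a continued fraction. With x_i = (sqrt(1811) + m_i)/d_i and (m_0, d_0) = (0, 1): a_0 = floor(sqrt(1811)) = 42, since 42^2 = 1764 <= 1811 < 1849 = 43^2.
Iterate m_{i+1} = d_i*a_i - m_i, d_{i+1} = (1811 - m_{i+1}^2)/d_i, a_{i+1} = floor((a_0 + m_{i+1})/d_{i+1}):
  m_1 = 1*42 - 0 = 42, d_1 = (1811 - 42^2)/1 = 47/1 = 47, a_1 = floor((42 + 42)/47) = 1.
  m_2 = 47*1 - 42 = 5, d_2 = (1811 - 5^2)/47 = 1786/47 = 38, a_2 = floor((42 + 5)/38) = 1.
  m_3 = 38*1 - 5 = 33, d_3 = (1811 - 33^2)/38 = 722/38 = 19, a_3 = floor((42 + 33)/19) = 3.
  m_4 = 19*3 - 33 = 24, d_4 = (1811 - 24^2)/19 = 1235/19 = 65, a_4 = floor((42 + 24)/65) = 1.
  m_5 = 65*1 - 24 = 41, d_5 = (1811 - 41^2)/65 = 130/65 = 2, a_5 = floor((42 + 41)/2) = 41.
  m_6 = 2*41 - 41 = 41, d_6 = (1811 - 41^2)/2 = 130/2 = 65, a_6 = floor((42 + 41)/65) = 1.
  m_7 = 65*1 - 41 = 24, d_7 = (1811 - 24^2)/65 = 1235/65 = 19, a_7 = floor((42 + 24)/19) = 3.
  m_8 = 19*3 - 24 = 33, d_8 = (1811 - 33^2)/19 = 722/19 = 38, a_8 = floor((42 + 33)/38) = 1.
  m_9 = 38*1 - 33 = 5, d_9 = (1811 - 5^2)/38 = 1786/38 = 47, a_9 = floor((42 + 5)/47) = 1.
  m_10 = 47*1 - 5 = 42, d_10 = (1811 - 42^2)/47 = 47/47 = 1, a_10 = floor((42 + 42)/1) = 84.
  m_11 = 1*84 - 42 = 42, d_11 = (1811 - 42^2)/1 = 47/1 = 47: (m_11, d_11) = (m_1, d_1) = (42, 47), so from here the quotients repeat a_1, ..., a_10; the period length is 10.
So sqrt(1811) = [42; (1, 1, 3, 1, 41, 1, 3, 1, 1, 84)] with period length k = 10.
k is even, so the fundamental solution of x^2 - 1811y^2 = 1 is (p_{k-1}, q_{k-1}) = (p_9, q_9); compute convergents through index 9.
Convergents (p_i = a_i*p_{i-1} + p_{i-2}, q_i = a_i*q_{i-1} + q_{i-2} with p_{-2}=0, p_{-1}=1, q_{-2}=1, q_{-1}=0):
  i=0: a_0=42, p_0 = 42*1 + 0 = 42, q_0 = 42*0 + 1 = 1.
  i=1: a_1=1, p_1 = 1*42 + 1 = 43, q_1 = 1*1 + 0 = 1.
  i=2: a_2=1, p_2 = 1*43 + 42 = 85, q_2 = 1*1 + 1 = 2.
  i=3: a_3=3, p_3 = 3*85 + 43 = 298, q_3 = 3*2 + 1 = 7.
  i=4: a_4=1, p_4 = 1*298 + 85 = 383, q_4 = 1*7 + 2 = 9.
  i=5: a_5=41, p_5 = 41*383 + 298 = 16001, q_5 = 41*9 + 7 = 376.
  i=6: a_6=1, p_6 = 1*16001 + 383 = 16384, q_6 = 1*376 + 9 = 385.
  i=7: a_7=3, p_7 = 3*16384 + 16001 = 65153, q_7 = 3*385 + 376 = 1531.
  i=8: a_8=1, p_8 = 1*65153 + 16384 = 81537, q_8 = 1*1531 + 385 = 1916.
  i=9: a_9=1, p_9 = 1*81537 + 65153 = 146690, q_9 = 1*1916 + 1531 = 3447.
Check: 146690^2 - 1811*3447^2 = 21517956100 - 21517956099 = 1, so (x, y) = (146690, 3447) solves the equation, and by the theorem it is the least positive solution.

(x, y) = (146690, 3447)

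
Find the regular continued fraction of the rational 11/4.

Run the Euclidean algorithm on 11 and 4; the successive quotients are the partial quotients a_0, a_1, ... (each step inverts the fractional part left over by the previous one):
  11 = 2*4 + 3, so a_0 = 2.
  4 = 1*3 + 1, so a_1 = 1.
  3 = 3*1 + 0, so a_2 = 3.
The remainder reaches 0 after 3 divisions, so the expansion has 3 partial quotients, read off in order.

[2; 1, 3]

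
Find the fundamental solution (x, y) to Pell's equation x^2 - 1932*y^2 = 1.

First expand sqrt(1932) as a continued fraction. With x_i = (sqrt(1932) + m_i)/d_i and (m_0, d_0) = (0, 1): a_0 = floor(sqrt(1932)) = 43, since 43^2 = 1849 <= 1932 < 1936 = 44^2.
Iterate m_{i+1} = d_i*a_i - m_i, d_{i+1} = (1932 - m_{i+1}^2)/d_i, a_{i+1} = floor((a_0 + m_{i+1})/d_{i+1}):
  m_1 = 1*43 - 0 = 43, d_1 = (1932 - 43^2)/1 = 83/1 = 83, a_1 = floor((43 + 43)/83) = 1.
  m_2 = 83*1 - 43 = 40, d_2 = (1932 - 40^2)/83 = 332/83 = 4, a_2 = floor((43 + 40)/4) = 20.
  m_3 = 4*20 - 40 = 40, d_3 = (1932 - 40^2)/4 = 332/4 = 83, a_3 = floor((43 + 40)/83) = 1.
  m_4 = 83*1 - 40 = 43, d_4 = (1932 - 43^2)/83 = 83/83 = 1, a_4 = floor((43 + 43)/1) = 86.
  m_5 = 1*86 - 43 = 43, d_5 = (1932 - 43^2)/1 = 83/1 = 83: (m_5, d_5) = (m_1, d_1) = (43, 83), so from here the quotients repeat a_1, ..., a_4; the period length is 4.
So sqrt(1932) = [43; (1, 20, 1, 86)] with period length k = 4.
k is even, so the fundamental solution of x^2 - 1932y^2 = 1 is (p_{k-1}, q_{k-1}) = (p_3, q_3); compute convergents through index 3.
Convergents (p_i = a_i*p_{i-1} + p_{i-2}, q_i = a_i*q_{i-1} + q_{i-2} with p_{-2}=0, p_{-1}=1, q_{-2}=1, q_{-1}=0):
  i=0: a_0=43, p_0 = 43*1 + 0 = 43, q_0 = 43*0 + 1 = 1.
  i=1: a_1=1, p_1 = 1*43 + 1 = 44, q_1 = 1*1 + 0 = 1.
  i=2: a_2=20, p_2 = 20*44 + 43 = 923, q_2 = 20*1 + 1 = 21.
  i=3: a_3=1, p_3 = 1*923 + 44 = 967, q_3 = 1*21 + 1 = 22.
Check: 967^2 - 1932*22^2 = 935089 - 935088 = 1, so (x, y) = (967, 22) solves the equation, and by the theorem it is the least positive solution.

(x, y) = (967, 22)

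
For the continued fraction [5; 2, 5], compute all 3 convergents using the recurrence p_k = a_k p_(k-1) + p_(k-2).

5/1, 11/2, 60/11

Using the convergent recurrence p_i = a_i*p_{i-1} + p_{i-2}, q_i = a_i*q_{i-1} + q_{i-2} with p_{-2}=0, p_{-1}=1, q_{-2}=1, q_{-1}=0:
  i=0: a_0=5, p_0 = 5*1 + 0 = 5, q_0 = 5*0 + 1 = 1.
  i=1: a_1=2, p_1 = 2*5 + 1 = 11, q_1 = 2*1 + 0 = 2.
  i=2: a_2=5, p_2 = 5*11 + 5 = 60, q_2 = 5*2 + 1 = 11.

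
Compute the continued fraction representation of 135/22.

Run the Euclidean algorithm on 135 and 22; the successive quotients are the partial quotients a_0, a_1, ... (each step inverts the fractional part left over by the previous one):
  135 = 6*22 + 3, so a_0 = 6.
  22 = 7*3 + 1, so a_1 = 7.
  3 = 3*1 + 0, so a_2 = 3.
The remainder reaches 0 after 3 divisions, so the expansion has 3 partial quotients, read off in order.

[6; 7, 3]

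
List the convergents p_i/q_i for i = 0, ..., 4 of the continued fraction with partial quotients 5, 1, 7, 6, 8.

Using the convergent recurrence p_i = a_i*p_{i-1} + p_{i-2}, q_i = a_i*q_{i-1} + q_{i-2} with p_{-2}=0, p_{-1}=1, q_{-2}=1, q_{-1}=0:
  i=0: a_0=5, p_0 = 5*1 + 0 = 5, q_0 = 5*0 + 1 = 1.
  i=1: a_1=1, p_1 = 1*5 + 1 = 6, q_1 = 1*1 + 0 = 1.
  i=2: a_2=7, p_2 = 7*6 + 5 = 47, q_2 = 7*1 + 1 = 8.
  i=3: a_3=6, p_3 = 6*47 + 6 = 288, q_3 = 6*8 + 1 = 49.
  i=4: a_4=8, p_4 = 8*288 + 47 = 2351, q_4 = 8*49 + 8 = 400.

5/1, 6/1, 47/8, 288/49, 2351/400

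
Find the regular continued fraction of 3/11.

[0; 3, 1, 2]

Run the Euclidean algorithm on 3 and 11; the successive quotients are the partial quotients a_0, a_1, ... (each step inverts the fractional part left over by the previous one):
  3 = 0*11 + 3, so a_0 = 0.
  11 = 3*3 + 2, so a_1 = 3.
  3 = 1*2 + 1, so a_2 = 1.
  2 = 2*1 + 0, so a_3 = 2.
The remainder reaches 0 after 4 divisions, so the expansion has 4 partial quotients, read off in order.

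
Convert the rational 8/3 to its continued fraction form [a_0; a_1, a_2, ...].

Run the Euclidean algorithm on 8 and 3; the successive quotients are the partial quotients a_0, a_1, ... (each step inverts the fractional part left over by the previous one):
  8 = 2*3 + 2, so a_0 = 2.
  3 = 1*2 + 1, so a_1 = 1.
  2 = 2*1 + 0, so a_2 = 2.
The remainder reaches 0 after 3 divisions, so the expansion has 3 partial quotients, read off in order.

[2; 1, 2]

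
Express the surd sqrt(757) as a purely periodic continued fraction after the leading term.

Write x_i = (sqrt(757) + m_i)/d_i with (m_0, d_0) = (0, 1). a_0 = floor(sqrt(757)) = 27, since 27^2 = 729 <= 757 < 784 = 28^2.
Iterate m_{i+1} = d_i*a_i - m_i, d_{i+1} = (757 - m_{i+1}^2)/d_i, a_{i+1} = floor((a_0 + m_{i+1})/d_{i+1}):
  m_1 = 1*27 - 0 = 27, d_1 = (757 - 27^2)/1 = 28/1 = 28, a_1 = floor((27 + 27)/28) = 1.
  m_2 = 28*1 - 27 = 1, d_2 = (757 - 1^2)/28 = 756/28 = 27, a_2 = floor((27 + 1)/27) = 1.
  m_3 = 27*1 - 1 = 26, d_3 = (757 - 26^2)/27 = 81/27 = 3, a_3 = floor((27 + 26)/3) = 17.
  m_4 = 3*17 - 26 = 25, d_4 = (757 - 25^2)/3 = 132/3 = 44, a_4 = floor((27 + 25)/44) = 1.
  m_5 = 44*1 - 25 = 19, d_5 = (757 - 19^2)/44 = 396/44 = 9, a_5 = floor((27 + 19)/9) = 5.
  m_6 = 9*5 - 19 = 26, d_6 = (757 - 26^2)/9 = 81/9 = 9, a_6 = floor((27 + 26)/9) = 5.
  m_7 = 9*5 - 26 = 19, d_7 = (757 - 19^2)/9 = 396/9 = 44, a_7 = floor((27 + 19)/44) = 1.
  m_8 = 44*1 - 19 = 25, d_8 = (757 - 25^2)/44 = 132/44 = 3, a_8 = floor((27 + 25)/3) = 17.
  m_9 = 3*17 - 25 = 26, d_9 = (757 - 26^2)/3 = 81/3 = 27, a_9 = floor((27 + 26)/27) = 1.
  m_10 = 27*1 - 26 = 1, d_10 = (757 - 1^2)/27 = 756/27 = 28, a_10 = floor((27 + 1)/28) = 1.
  m_11 = 28*1 - 1 = 27, d_11 = (757 - 27^2)/28 = 28/28 = 1, a_11 = floor((27 + 27)/1) = 54.
  m_12 = 1*54 - 27 = 27, d_12 = (757 - 27^2)/1 = 28/1 = 28: (m_12, d_12) = (m_1, d_1) = (27, 28), so from here the quotients repeat a_1, ..., a_11; the period length is 11.
Hence the expansion of sqrt(757) is a_0 = 27 followed by the repeating block 1, 1, 17, 1, 5, 5, 1, 17, 1, 1, 54 (period 11).

[27; (1, 1, 17, 1, 5, 5, 1, 17, 1, 1, 54)]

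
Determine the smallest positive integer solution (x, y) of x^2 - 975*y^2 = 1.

(x, y) = (1249, 40)

First expand sqrt(975) as a continued fraction. With x_i = (sqrt(975) + m_i)/d_i and (m_0, d_0) = (0, 1): a_0 = floor(sqrt(975)) = 31, since 31^2 = 961 <= 975 < 1024 = 32^2.
Iterate m_{i+1} = d_i*a_i - m_i, d_{i+1} = (975 - m_{i+1}^2)/d_i, a_{i+1} = floor((a_0 + m_{i+1})/d_{i+1}):
  m_1 = 1*31 - 0 = 31, d_1 = (975 - 31^2)/1 = 14/1 = 14, a_1 = floor((31 + 31)/14) = 4.
  m_2 = 14*4 - 31 = 25, d_2 = (975 - 25^2)/14 = 350/14 = 25, a_2 = floor((31 + 25)/25) = 2.
  m_3 = 25*2 - 25 = 25, d_3 = (975 - 25^2)/25 = 350/25 = 14, a_3 = floor((31 + 25)/14) = 4.
  m_4 = 14*4 - 25 = 31, d_4 = (975 - 31^2)/14 = 14/14 = 1, a_4 = floor((31 + 31)/1) = 62.
  m_5 = 1*62 - 31 = 31, d_5 = (975 - 31^2)/1 = 14/1 = 14: (m_5, d_5) = (m_1, d_1) = (31, 14), so from here the quotients repeat a_1, ..., a_4; the period length is 4.
So sqrt(975) = [31; (4, 2, 4, 62)] with period length k = 4.
k is even, so the fundamental solution of x^2 - 975y^2 = 1 is (p_{k-1}, q_{k-1}) = (p_3, q_3); compute convergents through index 3.
Convergents (p_i = a_i*p_{i-1} + p_{i-2}, q_i = a_i*q_{i-1} + q_{i-2} with p_{-2}=0, p_{-1}=1, q_{-2}=1, q_{-1}=0):
  i=0: a_0=31, p_0 = 31*1 + 0 = 31, q_0 = 31*0 + 1 = 1.
  i=1: a_1=4, p_1 = 4*31 + 1 = 125, q_1 = 4*1 + 0 = 4.
  i=2: a_2=2, p_2 = 2*125 + 31 = 281, q_2 = 2*4 + 1 = 9.
  i=3: a_3=4, p_3 = 4*281 + 125 = 1249, q_3 = 4*9 + 4 = 40.
Check: 1249^2 - 975*40^2 = 1560001 - 1560000 = 1, so (x, y) = (1249, 40) solves the equation, and by the theorem it is the least positive solution.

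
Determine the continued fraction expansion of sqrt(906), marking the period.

[30; (10, 60)]

Write x_i = (sqrt(906) + m_i)/d_i with (m_0, d_0) = (0, 1). a_0 = floor(sqrt(906)) = 30, since 30^2 = 900 <= 906 < 961 = 31^2.
Iterate m_{i+1} = d_i*a_i - m_i, d_{i+1} = (906 - m_{i+1}^2)/d_i, a_{i+1} = floor((a_0 + m_{i+1})/d_{i+1}):
  m_1 = 1*30 - 0 = 30, d_1 = (906 - 30^2)/1 = 6/1 = 6, a_1 = floor((30 + 30)/6) = 10.
  m_2 = 6*10 - 30 = 30, d_2 = (906 - 30^2)/6 = 6/6 = 1, a_2 = floor((30 + 30)/1) = 60.
  m_3 = 1*60 - 30 = 30, d_3 = (906 - 30^2)/1 = 6/1 = 6: (m_3, d_3) = (m_1, d_1) = (30, 6), so from here the quotients repeat a_1, a_2; the period length is 2.
Hence the expansion of sqrt(906) is a_0 = 30 followed by the repeating block 10, 60 (period 2).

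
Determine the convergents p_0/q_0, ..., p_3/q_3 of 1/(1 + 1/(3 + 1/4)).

Using the convergent recurrence p_i = a_i*p_{i-1} + p_{i-2}, q_i = a_i*q_{i-1} + q_{i-2} with p_{-2}=0, p_{-1}=1, q_{-2}=1, q_{-1}=0:
  i=0: a_0=0, p_0 = 0*1 + 0 = 0, q_0 = 0*0 + 1 = 1.
  i=1: a_1=1, p_1 = 1*0 + 1 = 1, q_1 = 1*1 + 0 = 1.
  i=2: a_2=3, p_2 = 3*1 + 0 = 3, q_2 = 3*1 + 1 = 4.
  i=3: a_3=4, p_3 = 4*3 + 1 = 13, q_3 = 4*4 + 1 = 17.

0/1, 1/1, 3/4, 13/17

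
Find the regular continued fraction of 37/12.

Run the Euclidean algorithm on 37 and 12; the successive quotients are the partial quotients a_0, a_1, ... (each step inverts the fractional part left over by the previous one):
  37 = 3*12 + 1, so a_0 = 3.
  12 = 12*1 + 0, so a_1 = 12.
The remainder reaches 0 after 2 divisions, so the expansion has 2 partial quotients, read off in order.

[3; 12]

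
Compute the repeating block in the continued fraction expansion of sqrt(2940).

Write x_i = (sqrt(2940) + m_i)/d_i with (m_0, d_0) = (0, 1). a_0 = floor(sqrt(2940)) = 54, since 54^2 = 2916 <= 2940 < 3025 = 55^2.
Iterate m_{i+1} = d_i*a_i - m_i, d_{i+1} = (2940 - m_{i+1}^2)/d_i, a_{i+1} = floor((a_0 + m_{i+1})/d_{i+1}):
  m_1 = 1*54 - 0 = 54, d_1 = (2940 - 54^2)/1 = 24/1 = 24, a_1 = floor((54 + 54)/24) = 4.
  m_2 = 24*4 - 54 = 42, d_2 = (2940 - 42^2)/24 = 1176/24 = 49, a_2 = floor((54 + 42)/49) = 1.
  m_3 = 49*1 - 42 = 7, d_3 = (2940 - 7^2)/49 = 2891/49 = 59, a_3 = floor((54 + 7)/59) = 1.
  m_4 = 59*1 - 7 = 52, d_4 = (2940 - 52^2)/59 = 236/59 = 4, a_4 = floor((54 + 52)/4) = 26.
  m_5 = 4*26 - 52 = 52, d_5 = (2940 - 52^2)/4 = 236/4 = 59, a_5 = floor((54 + 52)/59) = 1.
  m_6 = 59*1 - 52 = 7, d_6 = (2940 - 7^2)/59 = 2891/59 = 49, a_6 = floor((54 + 7)/49) = 1.
  m_7 = 49*1 - 7 = 42, d_7 = (2940 - 42^2)/49 = 1176/49 = 24, a_7 = floor((54 + 42)/24) = 4.
  m_8 = 24*4 - 42 = 54, d_8 = (2940 - 54^2)/24 = 24/24 = 1, a_8 = floor((54 + 54)/1) = 108.
  m_9 = 1*108 - 54 = 54, d_9 = (2940 - 54^2)/1 = 24/1 = 24: (m_9, d_9) = (m_1, d_1) = (54, 24), so from here the quotients repeat a_1, ..., a_8; the period length is 8.
Hence the expansion of sqrt(2940) is a_0 = 54 followed by the repeating block 4, 1, 1, 26, 1, 1, 4, 108 (period 8).

[54; (4, 1, 1, 26, 1, 1, 4, 108)]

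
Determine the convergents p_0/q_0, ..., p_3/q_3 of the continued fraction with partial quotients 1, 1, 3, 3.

1/1, 2/1, 7/4, 23/13

Using the convergent recurrence p_i = a_i*p_{i-1} + p_{i-2}, q_i = a_i*q_{i-1} + q_{i-2} with p_{-2}=0, p_{-1}=1, q_{-2}=1, q_{-1}=0:
  i=0: a_0=1, p_0 = 1*1 + 0 = 1, q_0 = 1*0 + 1 = 1.
  i=1: a_1=1, p_1 = 1*1 + 1 = 2, q_1 = 1*1 + 0 = 1.
  i=2: a_2=3, p_2 = 3*2 + 1 = 7, q_2 = 3*1 + 1 = 4.
  i=3: a_3=3, p_3 = 3*7 + 2 = 23, q_3 = 3*4 + 1 = 13.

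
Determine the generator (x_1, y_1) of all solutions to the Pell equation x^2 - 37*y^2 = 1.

(x, y) = (73, 12)

First expand sqrt(37) as a continued fraction. With x_i = (sqrt(37) + m_i)/d_i and (m_0, d_0) = (0, 1): a_0 = floor(sqrt(37)) = 6, since 6^2 = 36 <= 37 < 49 = 7^2.
Iterate m_{i+1} = d_i*a_i - m_i, d_{i+1} = (37 - m_{i+1}^2)/d_i, a_{i+1} = floor((a_0 + m_{i+1})/d_{i+1}):
  m_1 = 1*6 - 0 = 6, d_1 = (37 - 6^2)/1 = 1/1 = 1, a_1 = floor((6 + 6)/1) = 12.
  m_2 = 1*12 - 6 = 6, d_2 = (37 - 6^2)/1 = 1/1 = 1: (m_2, d_2) = (m_1, d_1) = (6, 1), so from here the quotient a_1 repeats; the period length is 1.
So sqrt(37) = [6; (12)] with period length k = 1.
k is odd, so (p_{k-1}, q_{k-1}) only solves x^2 - 37y^2 = -1 and the fundamental solution of x^2 - 37y^2 = 1 is (p_{2k-1}, q_{2k-1}) = (p_1, q_1); compute convergents through index 1, running through the period twice.
Convergents (p_i = a_i*p_{i-1} + p_{i-2}, q_i = a_i*q_{i-1} + q_{i-2} with p_{-2}=0, p_{-1}=1, q_{-2}=1, q_{-1}=0):
  i=0: a_0=6, p_0 = 6*1 + 0 = 6, q_0 = 6*0 + 1 = 1.
  i=1: a_1=12, p_1 = 12*6 + 1 = 73, q_1 = 12*1 + 0 = 12.
Indeed p_0^2 - 37*q_0^2 = 36 - 37 = -1, not +1.
Check: 73^2 - 37*12^2 = 5329 - 5328 = 1, so (x, y) = (73, 12) solves the equation, and by the theorem it is the least positive solution.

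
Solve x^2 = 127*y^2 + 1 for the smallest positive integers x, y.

(x, y) = (4730624, 419775)

First expand sqrt(127) as a continued fraction. With x_i = (sqrt(127) + m_i)/d_i and (m_0, d_0) = (0, 1): a_0 = floor(sqrt(127)) = 11, since 11^2 = 121 <= 127 < 144 = 12^2.
Iterate m_{i+1} = d_i*a_i - m_i, d_{i+1} = (127 - m_{i+1}^2)/d_i, a_{i+1} = floor((a_0 + m_{i+1})/d_{i+1}):
  m_1 = 1*11 - 0 = 11, d_1 = (127 - 11^2)/1 = 6/1 = 6, a_1 = floor((11 + 11)/6) = 3.
  m_2 = 6*3 - 11 = 7, d_2 = (127 - 7^2)/6 = 78/6 = 13, a_2 = floor((11 + 7)/13) = 1.
  m_3 = 13*1 - 7 = 6, d_3 = (127 - 6^2)/13 = 91/13 = 7, a_3 = floor((11 + 6)/7) = 2.
  m_4 = 7*2 - 6 = 8, d_4 = (127 - 8^2)/7 = 63/7 = 9, a_4 = floor((11 + 8)/9) = 2.
  m_5 = 9*2 - 8 = 10, d_5 = (127 - 10^2)/9 = 27/9 = 3, a_5 = floor((11 + 10)/3) = 7.
  m_6 = 3*7 - 10 = 11, d_6 = (127 - 11^2)/3 = 6/3 = 2, a_6 = floor((11 + 11)/2) = 11.
  m_7 = 2*11 - 11 = 11, d_7 = (127 - 11^2)/2 = 6/2 = 3, a_7 = floor((11 + 11)/3) = 7.
  m_8 = 3*7 - 11 = 10, d_8 = (127 - 10^2)/3 = 27/3 = 9, a_8 = floor((11 + 10)/9) = 2.
  m_9 = 9*2 - 10 = 8, d_9 = (127 - 8^2)/9 = 63/9 = 7, a_9 = floor((11 + 8)/7) = 2.
  m_10 = 7*2 - 8 = 6, d_10 = (127 - 6^2)/7 = 91/7 = 13, a_10 = floor((11 + 6)/13) = 1.
  m_11 = 13*1 - 6 = 7, d_11 = (127 - 7^2)/13 = 78/13 = 6, a_11 = floor((11 + 7)/6) = 3.
  m_12 = 6*3 - 7 = 11, d_12 = (127 - 11^2)/6 = 6/6 = 1, a_12 = floor((11 + 11)/1) = 22.
  m_13 = 1*22 - 11 = 11, d_13 = (127 - 11^2)/1 = 6/1 = 6: (m_13, d_13) = (m_1, d_1) = (11, 6), so from here the quotients repeat a_1, ..., a_12; the period length is 12.
So sqrt(127) = [11; (3, 1, 2, 2, 7, 11, 7, 2, 2, 1, 3, 22)] with period length k = 12.
k is even, so the fundamental solution of x^2 - 127y^2 = 1 is (p_{k-1}, q_{k-1}) = (p_11, q_11); compute convergents through index 11.
Convergents (p_i = a_i*p_{i-1} + p_{i-2}, q_i = a_i*q_{i-1} + q_{i-2} with p_{-2}=0, p_{-1}=1, q_{-2}=1, q_{-1}=0):
  i=0: a_0=11, p_0 = 11*1 + 0 = 11, q_0 = 11*0 + 1 = 1.
  i=1: a_1=3, p_1 = 3*11 + 1 = 34, q_1 = 3*1 + 0 = 3.
  i=2: a_2=1, p_2 = 1*34 + 11 = 45, q_2 = 1*3 + 1 = 4.
  i=3: a_3=2, p_3 = 2*45 + 34 = 124, q_3 = 2*4 + 3 = 11.
  i=4: a_4=2, p_4 = 2*124 + 45 = 293, q_4 = 2*11 + 4 = 26.
  i=5: a_5=7, p_5 = 7*293 + 124 = 2175, q_5 = 7*26 + 11 = 193.
  i=6: a_6=11, p_6 = 11*2175 + 293 = 24218, q_6 = 11*193 + 26 = 2149.
  i=7: a_7=7, p_7 = 7*24218 + 2175 = 171701, q_7 = 7*2149 + 193 = 15236.
  i=8: a_8=2, p_8 = 2*171701 + 24218 = 367620, q_8 = 2*15236 + 2149 = 32621.
  i=9: a_9=2, p_9 = 2*367620 + 171701 = 906941, q_9 = 2*32621 + 15236 = 80478.
  i=10: a_10=1, p_10 = 1*906941 + 367620 = 1274561, q_10 = 1*80478 + 32621 = 113099.
  i=11: a_11=3, p_11 = 3*1274561 + 906941 = 4730624, q_11 = 3*113099 + 80478 = 419775.
Check: 4730624^2 - 127*419775^2 = 22378803429376 - 22378803429375 = 1, so (x, y) = (4730624, 419775) solves the equation, and by the theorem it is the least positive solution.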